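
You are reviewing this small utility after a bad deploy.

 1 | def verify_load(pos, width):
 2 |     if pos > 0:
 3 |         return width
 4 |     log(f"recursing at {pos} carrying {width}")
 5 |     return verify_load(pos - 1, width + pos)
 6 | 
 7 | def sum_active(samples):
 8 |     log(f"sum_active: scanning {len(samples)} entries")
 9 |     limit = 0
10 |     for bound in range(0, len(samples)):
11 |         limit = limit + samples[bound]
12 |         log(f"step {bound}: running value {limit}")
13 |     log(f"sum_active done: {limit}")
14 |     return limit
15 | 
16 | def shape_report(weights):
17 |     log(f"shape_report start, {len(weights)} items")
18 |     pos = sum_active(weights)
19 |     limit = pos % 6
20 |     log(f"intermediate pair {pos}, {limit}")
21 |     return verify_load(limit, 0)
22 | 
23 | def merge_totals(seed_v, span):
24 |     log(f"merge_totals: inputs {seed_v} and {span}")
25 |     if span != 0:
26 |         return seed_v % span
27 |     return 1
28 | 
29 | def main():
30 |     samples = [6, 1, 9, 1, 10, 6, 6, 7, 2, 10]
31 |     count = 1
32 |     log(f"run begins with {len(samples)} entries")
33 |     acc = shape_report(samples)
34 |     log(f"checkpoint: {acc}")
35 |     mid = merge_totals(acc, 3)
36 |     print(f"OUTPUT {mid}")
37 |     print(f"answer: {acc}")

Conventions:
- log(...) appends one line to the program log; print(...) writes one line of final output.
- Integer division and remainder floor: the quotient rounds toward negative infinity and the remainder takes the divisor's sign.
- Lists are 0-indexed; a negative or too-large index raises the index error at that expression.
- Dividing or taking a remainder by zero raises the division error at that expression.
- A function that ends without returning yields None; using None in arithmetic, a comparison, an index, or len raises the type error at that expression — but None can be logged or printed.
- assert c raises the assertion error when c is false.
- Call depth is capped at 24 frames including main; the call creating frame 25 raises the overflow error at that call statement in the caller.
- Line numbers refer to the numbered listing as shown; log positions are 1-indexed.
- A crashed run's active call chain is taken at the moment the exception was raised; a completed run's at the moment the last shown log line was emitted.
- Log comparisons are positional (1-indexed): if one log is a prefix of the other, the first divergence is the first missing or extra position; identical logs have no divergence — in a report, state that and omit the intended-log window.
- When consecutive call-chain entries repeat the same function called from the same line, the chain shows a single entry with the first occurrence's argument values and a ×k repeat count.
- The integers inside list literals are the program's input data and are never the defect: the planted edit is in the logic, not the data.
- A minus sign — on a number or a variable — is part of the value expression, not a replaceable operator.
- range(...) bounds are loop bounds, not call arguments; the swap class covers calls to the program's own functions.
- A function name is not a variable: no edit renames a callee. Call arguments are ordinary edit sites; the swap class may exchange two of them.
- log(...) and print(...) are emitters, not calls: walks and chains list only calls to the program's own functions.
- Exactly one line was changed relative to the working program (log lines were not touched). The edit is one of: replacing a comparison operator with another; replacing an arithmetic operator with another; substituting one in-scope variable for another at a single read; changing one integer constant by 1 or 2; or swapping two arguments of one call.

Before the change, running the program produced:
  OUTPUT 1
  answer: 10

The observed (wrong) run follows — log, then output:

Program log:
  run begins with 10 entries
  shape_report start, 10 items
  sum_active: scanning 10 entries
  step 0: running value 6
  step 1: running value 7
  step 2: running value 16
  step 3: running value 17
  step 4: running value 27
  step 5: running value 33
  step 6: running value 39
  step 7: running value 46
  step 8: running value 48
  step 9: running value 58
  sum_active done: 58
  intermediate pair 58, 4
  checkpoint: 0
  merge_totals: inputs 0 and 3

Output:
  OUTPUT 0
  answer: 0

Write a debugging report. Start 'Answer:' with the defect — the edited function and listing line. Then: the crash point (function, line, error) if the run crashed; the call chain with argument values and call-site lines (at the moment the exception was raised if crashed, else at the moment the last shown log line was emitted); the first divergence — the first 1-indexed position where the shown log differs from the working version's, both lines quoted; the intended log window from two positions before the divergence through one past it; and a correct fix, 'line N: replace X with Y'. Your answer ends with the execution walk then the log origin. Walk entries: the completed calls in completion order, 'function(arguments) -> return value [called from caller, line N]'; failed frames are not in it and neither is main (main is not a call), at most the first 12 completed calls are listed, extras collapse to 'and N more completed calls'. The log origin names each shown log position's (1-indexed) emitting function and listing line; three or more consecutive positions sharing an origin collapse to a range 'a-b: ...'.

Answer: the defect is in verify_load at line 2.
Key fact: Log line 16 is where behavior first shows: 'checkpoint: 0' appears instead of 'recursing at 4 carrying 0'.
Call chain: main -> merge_totals(0, 3) (called at line 35).
First divergence: position 16 — the shown line 'checkpoint: 0' should read 'recursing at 4 carrying 0'.
Intended log window:
  14: sum_active done: 58
  15: intermediate pair 58, 4
  16: recursing at 4 carrying 0
  17: recursing at 3 carrying 4
Execution walk:
  sum_active([6, 1, 9, 1, 10, 6, 6, 7, 2, 10]) -> 58  [called from shape_report, line 18]
  verify_load(4, 0) -> 0  [called from shape_report, line 21]
  shape_report([6, 1, 9, 1, 10, 6, 6, 7, 2, 10]) -> 0  [called from main, line 33]
  merge_totals(0, 3) -> 0  [called from main, line 35]
Log origins:
  1 — main, line 32
  2 — shape_report, line 17
  3 — sum_active, line 8
  4-13 — sum_active, line 12
  14 — sum_active, line 13
  15 — shape_report, line 20
  16 — main, line 34
  17 — merge_totals, line 24
A correct fix: line 2: replace `>` with `<=`.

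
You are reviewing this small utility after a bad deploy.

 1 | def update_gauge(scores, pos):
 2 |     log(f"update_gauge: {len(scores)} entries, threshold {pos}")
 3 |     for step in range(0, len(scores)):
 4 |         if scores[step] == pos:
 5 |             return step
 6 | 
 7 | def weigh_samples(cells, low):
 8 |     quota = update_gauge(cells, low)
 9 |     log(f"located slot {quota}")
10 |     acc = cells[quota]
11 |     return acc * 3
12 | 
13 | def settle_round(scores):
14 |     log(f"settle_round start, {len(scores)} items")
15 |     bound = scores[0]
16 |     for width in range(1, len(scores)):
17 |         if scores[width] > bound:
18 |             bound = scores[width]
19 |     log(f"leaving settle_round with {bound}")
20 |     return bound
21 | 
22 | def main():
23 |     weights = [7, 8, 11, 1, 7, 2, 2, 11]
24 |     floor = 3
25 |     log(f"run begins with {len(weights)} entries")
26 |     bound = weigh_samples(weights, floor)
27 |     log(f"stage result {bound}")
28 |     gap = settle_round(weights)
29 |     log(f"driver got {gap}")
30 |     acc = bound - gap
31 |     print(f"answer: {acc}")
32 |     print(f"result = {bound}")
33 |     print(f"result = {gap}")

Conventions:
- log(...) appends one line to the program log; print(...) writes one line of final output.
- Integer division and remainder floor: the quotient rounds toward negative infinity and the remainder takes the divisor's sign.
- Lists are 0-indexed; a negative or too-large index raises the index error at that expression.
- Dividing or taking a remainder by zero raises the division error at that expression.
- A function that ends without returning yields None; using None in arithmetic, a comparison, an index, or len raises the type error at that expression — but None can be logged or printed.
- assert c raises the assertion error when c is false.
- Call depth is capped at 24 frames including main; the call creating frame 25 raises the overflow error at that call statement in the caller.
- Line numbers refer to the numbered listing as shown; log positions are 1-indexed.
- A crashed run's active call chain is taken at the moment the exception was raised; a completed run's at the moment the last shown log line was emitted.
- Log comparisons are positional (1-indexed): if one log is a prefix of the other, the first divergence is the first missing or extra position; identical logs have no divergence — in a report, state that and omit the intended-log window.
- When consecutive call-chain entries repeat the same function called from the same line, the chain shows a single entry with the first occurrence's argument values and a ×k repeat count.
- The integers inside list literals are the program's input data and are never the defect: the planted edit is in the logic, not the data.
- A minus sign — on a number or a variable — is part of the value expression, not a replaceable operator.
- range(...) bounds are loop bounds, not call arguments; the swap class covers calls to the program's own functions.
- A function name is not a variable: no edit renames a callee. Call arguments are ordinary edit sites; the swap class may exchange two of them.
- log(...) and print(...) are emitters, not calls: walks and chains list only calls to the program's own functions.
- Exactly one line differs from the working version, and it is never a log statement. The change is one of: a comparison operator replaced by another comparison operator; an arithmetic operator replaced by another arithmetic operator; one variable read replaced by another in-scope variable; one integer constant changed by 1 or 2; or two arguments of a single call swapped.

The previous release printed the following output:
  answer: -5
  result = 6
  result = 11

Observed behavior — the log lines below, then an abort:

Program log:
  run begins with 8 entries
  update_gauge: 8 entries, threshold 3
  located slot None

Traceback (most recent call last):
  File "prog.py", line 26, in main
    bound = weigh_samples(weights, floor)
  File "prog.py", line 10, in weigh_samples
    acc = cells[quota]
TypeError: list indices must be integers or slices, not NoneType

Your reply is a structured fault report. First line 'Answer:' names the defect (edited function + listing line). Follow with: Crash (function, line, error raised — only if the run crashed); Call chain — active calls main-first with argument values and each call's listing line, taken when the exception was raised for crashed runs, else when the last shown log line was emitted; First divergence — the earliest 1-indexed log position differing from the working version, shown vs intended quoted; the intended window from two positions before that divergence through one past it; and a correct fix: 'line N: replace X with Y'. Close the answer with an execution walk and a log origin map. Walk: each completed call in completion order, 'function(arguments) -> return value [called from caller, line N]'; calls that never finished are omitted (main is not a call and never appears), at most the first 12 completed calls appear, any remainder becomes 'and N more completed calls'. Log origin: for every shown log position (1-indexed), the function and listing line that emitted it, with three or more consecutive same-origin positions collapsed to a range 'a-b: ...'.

Answer: the defect is in main at line 24.
The tell: The log first diverges at position 2: the faulty run prints 'update_gauge: 8 entries, threshold 3' where the working version prints 'update_gauge: 8 entries, threshold 2'.
Crash: weigh_samples, line 10, TypeError.
Call chain: main -> weigh_samples([7, 8, 11, 1, 7, 2, 2, 11], 3) (called at line 26).
First divergence: position 2 — the shown line 'update_gauge: 8 entries, threshold 3' should read 'update_gauge: 8 entries, threshold 2'.
Intended log window:
  1: run begins with 8 entries
  2: update_gauge: 8 entries, threshold 2
  3: located slot 5
Execution walk:
  update_gauge([7, 8, 11, 1, 7, 2, 2, 11], 3) -> None  [called from weigh_samples, line 8]
Log origin:
  1: from main, line 25
  2: from update_gauge, line 2
  3: from weigh_samples, line 9
A correct fix: line 24: replace `3` with `2`.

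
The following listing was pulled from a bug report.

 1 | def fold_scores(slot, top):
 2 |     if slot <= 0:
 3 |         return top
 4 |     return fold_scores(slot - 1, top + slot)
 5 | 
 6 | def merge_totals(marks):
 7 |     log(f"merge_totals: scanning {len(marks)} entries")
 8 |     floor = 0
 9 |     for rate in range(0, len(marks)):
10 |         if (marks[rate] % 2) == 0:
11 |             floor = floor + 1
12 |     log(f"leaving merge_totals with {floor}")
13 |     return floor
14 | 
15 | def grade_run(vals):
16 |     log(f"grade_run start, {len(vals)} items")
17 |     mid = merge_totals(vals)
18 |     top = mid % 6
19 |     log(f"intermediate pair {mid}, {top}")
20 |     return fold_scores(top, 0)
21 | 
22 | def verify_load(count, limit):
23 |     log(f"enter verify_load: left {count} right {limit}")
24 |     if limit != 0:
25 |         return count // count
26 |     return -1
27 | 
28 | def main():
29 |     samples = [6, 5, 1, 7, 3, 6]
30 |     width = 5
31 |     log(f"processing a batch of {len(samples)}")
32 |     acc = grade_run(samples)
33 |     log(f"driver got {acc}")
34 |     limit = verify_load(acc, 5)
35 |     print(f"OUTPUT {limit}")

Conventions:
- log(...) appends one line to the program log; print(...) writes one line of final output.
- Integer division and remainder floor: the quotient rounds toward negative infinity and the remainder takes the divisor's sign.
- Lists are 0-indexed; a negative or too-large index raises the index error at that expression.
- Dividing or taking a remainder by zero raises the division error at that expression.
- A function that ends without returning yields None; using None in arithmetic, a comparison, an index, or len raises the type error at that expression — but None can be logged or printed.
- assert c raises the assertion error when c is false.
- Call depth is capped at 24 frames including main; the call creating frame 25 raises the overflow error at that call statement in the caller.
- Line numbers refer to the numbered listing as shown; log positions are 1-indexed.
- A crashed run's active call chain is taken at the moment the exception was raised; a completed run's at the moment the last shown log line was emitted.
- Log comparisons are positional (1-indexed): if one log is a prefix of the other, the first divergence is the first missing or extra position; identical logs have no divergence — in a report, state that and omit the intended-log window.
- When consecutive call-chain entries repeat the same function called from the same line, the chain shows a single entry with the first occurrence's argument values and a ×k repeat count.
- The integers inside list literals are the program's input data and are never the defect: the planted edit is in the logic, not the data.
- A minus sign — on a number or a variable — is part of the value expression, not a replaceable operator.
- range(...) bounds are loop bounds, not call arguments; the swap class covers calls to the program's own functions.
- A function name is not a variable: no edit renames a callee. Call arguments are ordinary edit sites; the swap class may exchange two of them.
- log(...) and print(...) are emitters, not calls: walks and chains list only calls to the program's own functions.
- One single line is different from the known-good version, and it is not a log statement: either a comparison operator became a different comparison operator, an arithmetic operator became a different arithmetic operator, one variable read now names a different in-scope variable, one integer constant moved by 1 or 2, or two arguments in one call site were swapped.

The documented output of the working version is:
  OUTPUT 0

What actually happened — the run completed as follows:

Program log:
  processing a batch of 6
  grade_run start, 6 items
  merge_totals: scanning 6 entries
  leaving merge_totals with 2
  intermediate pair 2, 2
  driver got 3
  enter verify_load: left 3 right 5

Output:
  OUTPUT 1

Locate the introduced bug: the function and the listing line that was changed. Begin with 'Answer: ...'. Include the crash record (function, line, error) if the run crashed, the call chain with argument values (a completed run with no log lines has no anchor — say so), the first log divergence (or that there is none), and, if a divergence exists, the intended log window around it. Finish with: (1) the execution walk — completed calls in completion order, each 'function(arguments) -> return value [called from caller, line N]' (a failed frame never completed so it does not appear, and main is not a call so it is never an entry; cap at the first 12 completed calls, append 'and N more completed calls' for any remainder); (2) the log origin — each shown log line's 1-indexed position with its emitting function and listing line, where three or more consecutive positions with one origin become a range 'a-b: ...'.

Answer: the defect is in verify_load at line 25.
Key fact: No log line changed; the fault shows up purely in the output.
Call chain: main -> verify_load(3, 5) (called at line 34).
First divergence: none — the logs agree in full.
Execution walk:
  merge_totals([6, 5, 1, 7, 3, 6]) -> 2  [called from grade_run, line 17]
  fold_scores(0, 3) -> 3  [called from fold_scores, line 4]
  fold_scores(1, 2) -> 3  [called from fold_scores, line 4]
  fold_scores(2, 0) -> 3  [called from grade_run, line 20]
  grade_run([6, 5, 1, 7, 3, 6]) -> 3  [called from main, line 32]
  verify_load(3, 5) -> 1  [called from main, line 34]
Log origin:
  1 — main, line 31
  2 — grade_run, line 16
  3 — merge_totals, line 7
  4 — merge_totals, line 12
  5 — grade_run, line 19
  6 — main, line 33
  7 — verify_load, line 23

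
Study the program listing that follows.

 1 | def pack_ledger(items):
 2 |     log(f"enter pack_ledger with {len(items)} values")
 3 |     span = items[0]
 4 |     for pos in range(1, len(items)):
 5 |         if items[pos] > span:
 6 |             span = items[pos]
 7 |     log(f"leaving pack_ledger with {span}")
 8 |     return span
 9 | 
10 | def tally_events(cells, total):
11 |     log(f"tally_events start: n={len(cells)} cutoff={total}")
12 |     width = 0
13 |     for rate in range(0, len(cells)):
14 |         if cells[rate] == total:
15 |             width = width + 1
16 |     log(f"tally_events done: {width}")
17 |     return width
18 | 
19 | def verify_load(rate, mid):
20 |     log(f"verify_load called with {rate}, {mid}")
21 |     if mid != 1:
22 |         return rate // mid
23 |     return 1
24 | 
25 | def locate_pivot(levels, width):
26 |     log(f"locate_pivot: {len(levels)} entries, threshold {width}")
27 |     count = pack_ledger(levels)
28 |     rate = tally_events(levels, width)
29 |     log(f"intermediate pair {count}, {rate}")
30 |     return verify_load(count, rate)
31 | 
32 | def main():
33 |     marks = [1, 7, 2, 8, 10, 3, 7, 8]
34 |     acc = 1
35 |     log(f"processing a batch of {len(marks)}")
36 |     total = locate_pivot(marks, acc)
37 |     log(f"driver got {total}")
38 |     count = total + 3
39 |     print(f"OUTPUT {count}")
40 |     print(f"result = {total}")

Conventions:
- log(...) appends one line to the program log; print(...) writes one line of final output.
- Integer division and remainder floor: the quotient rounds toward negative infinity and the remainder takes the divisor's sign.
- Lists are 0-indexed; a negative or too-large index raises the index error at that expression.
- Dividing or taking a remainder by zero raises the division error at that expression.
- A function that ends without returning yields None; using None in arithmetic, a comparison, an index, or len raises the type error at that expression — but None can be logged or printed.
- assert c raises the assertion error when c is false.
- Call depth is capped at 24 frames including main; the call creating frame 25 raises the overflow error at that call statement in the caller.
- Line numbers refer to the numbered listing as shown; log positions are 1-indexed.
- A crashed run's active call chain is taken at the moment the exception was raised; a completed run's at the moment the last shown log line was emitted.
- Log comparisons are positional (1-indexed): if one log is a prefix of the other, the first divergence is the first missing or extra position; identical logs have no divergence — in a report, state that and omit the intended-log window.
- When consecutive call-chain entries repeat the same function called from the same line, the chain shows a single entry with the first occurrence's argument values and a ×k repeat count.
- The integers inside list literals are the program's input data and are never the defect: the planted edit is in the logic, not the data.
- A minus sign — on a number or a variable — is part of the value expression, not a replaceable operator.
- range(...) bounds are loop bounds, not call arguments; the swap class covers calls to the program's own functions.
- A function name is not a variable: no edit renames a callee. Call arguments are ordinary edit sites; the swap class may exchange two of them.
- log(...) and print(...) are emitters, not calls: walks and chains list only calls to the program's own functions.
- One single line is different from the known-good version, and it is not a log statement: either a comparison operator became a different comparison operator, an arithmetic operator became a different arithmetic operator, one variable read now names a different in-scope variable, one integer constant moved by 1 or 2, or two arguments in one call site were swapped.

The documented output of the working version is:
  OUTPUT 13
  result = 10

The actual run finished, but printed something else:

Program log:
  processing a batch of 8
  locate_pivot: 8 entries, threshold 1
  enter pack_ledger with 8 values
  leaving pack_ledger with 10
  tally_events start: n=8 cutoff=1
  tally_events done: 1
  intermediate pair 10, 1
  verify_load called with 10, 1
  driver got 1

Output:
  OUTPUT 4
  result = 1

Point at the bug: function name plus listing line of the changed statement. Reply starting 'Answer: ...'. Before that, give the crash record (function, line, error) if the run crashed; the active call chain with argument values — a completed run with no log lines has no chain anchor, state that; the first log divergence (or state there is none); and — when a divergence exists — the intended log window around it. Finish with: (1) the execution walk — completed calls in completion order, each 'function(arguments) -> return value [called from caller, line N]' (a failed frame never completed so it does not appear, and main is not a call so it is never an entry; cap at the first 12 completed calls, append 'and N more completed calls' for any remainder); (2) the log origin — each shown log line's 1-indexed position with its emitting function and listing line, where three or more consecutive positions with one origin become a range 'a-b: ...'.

Answer: the defect is in verify_load at line 21.
Key fact: At log position 9 the runs split — shown 'driver got 1', but the working version logs 'driver got 10'.
Call chain: main.
First divergence: position 9 — shown 'driver got 1', intended 'driver got 10'.
Intended log window:
  7: intermediate pair 10, 1
  8: verify_load called with 10, 1
  9: driver got 10
Execution walk:
  pack_ledger([1, 7, 2, 8, 10, 3, 7, 8]) -> 10  [called from locate_pivot, line 27]
  tally_events([1, 7, 2, 8, 10, 3, 7, 8], 1) -> 1  [called from locate_pivot, line 28]
  verify_load(10, 1) -> 1  [called from locate_pivot, line 30]
  locate_pivot([1, 7, 2, 8, 10, 3, 7, 8], 1) -> 1  [called from main, line 36]
Log origins:
  1 — main, line 35
  2 — locate_pivot, line 26
  3 — pack_ledger, line 2
  4 — pack_ledger, line 7
  5 — tally_events, line 11
  6 — tally_events, line 16
  7 — locate_pivot, line 29
  8 — verify_load, line 20
  9 — main, line 37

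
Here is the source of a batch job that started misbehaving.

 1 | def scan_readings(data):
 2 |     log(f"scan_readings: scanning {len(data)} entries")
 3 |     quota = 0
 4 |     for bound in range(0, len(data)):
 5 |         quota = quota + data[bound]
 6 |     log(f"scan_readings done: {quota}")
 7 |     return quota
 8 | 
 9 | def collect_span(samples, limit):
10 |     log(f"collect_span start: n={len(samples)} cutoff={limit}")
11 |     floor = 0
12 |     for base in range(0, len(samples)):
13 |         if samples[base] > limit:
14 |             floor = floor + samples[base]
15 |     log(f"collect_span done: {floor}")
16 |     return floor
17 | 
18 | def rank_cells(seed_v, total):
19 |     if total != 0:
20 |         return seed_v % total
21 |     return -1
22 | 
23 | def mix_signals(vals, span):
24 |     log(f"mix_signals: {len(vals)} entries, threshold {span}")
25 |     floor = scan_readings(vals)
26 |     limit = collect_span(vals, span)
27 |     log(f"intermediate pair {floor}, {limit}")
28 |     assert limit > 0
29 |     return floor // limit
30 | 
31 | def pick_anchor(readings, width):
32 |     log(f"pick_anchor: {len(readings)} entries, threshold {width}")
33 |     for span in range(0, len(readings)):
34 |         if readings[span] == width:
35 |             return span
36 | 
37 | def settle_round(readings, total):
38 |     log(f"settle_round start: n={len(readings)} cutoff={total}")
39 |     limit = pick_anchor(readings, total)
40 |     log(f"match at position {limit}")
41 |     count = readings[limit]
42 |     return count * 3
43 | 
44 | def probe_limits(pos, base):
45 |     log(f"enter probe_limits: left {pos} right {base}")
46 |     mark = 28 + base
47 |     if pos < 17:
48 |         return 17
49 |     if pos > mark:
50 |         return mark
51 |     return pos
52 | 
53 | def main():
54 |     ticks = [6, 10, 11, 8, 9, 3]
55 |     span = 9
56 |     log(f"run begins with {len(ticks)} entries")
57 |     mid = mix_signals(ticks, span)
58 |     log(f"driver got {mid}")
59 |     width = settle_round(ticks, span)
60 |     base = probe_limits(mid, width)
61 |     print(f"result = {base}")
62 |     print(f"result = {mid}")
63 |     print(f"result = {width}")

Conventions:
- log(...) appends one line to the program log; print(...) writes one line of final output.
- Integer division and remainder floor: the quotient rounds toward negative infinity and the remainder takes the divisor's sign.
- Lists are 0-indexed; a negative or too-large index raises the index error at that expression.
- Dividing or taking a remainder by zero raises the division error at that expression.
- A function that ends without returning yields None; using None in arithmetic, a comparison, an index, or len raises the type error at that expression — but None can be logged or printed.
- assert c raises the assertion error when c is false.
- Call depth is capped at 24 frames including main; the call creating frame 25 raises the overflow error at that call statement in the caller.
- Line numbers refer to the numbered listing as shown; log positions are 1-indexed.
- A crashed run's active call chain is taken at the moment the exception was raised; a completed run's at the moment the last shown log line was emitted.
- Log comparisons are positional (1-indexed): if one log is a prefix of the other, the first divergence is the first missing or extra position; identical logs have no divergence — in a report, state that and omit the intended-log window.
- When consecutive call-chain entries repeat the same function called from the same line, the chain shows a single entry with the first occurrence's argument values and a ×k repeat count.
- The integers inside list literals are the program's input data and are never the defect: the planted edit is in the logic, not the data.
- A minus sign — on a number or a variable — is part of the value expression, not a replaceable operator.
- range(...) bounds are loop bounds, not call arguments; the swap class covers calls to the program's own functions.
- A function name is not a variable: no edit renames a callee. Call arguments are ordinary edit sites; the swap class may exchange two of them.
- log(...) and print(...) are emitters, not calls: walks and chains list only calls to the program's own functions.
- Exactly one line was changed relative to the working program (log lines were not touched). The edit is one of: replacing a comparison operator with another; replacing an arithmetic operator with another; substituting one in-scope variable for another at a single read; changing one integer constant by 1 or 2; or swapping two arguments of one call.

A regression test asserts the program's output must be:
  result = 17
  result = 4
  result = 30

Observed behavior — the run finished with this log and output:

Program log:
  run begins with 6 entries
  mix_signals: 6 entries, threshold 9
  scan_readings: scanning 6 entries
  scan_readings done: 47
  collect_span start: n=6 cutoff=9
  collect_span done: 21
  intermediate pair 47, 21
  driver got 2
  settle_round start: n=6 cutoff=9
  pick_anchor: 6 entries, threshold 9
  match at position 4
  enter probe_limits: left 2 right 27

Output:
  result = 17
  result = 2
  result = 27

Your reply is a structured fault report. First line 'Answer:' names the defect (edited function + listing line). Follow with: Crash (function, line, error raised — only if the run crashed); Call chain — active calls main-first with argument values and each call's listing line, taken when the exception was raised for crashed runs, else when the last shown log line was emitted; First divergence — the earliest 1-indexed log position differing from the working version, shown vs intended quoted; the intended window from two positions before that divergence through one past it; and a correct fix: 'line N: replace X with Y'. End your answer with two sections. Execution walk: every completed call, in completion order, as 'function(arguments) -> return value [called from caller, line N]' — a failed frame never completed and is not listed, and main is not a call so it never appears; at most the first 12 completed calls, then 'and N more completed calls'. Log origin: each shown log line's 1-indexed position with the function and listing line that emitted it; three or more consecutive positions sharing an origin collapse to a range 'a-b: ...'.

Answer: the defect is in main at line 55.
The tell: Position 2 is the first bad log line: 'mix_signals: 6 entries, threshold 9' should read 'mix_signals: 6 entries, threshold 10'.
Call chain: main -> probe_limits(2, 27) (called at line 60).
First divergence: position 2; shown 'mix_signals: 6 entries, threshold 9' vs intended 'mix_signals: 6 entries, threshold 10'.
Intended log window:
  1: run begins with 6 entries
  2: mix_signals: 6 entries, threshold 10
  3: scan_readings: scanning 6 entries
Execution walk:
  scan_readings([6, 10, 11, 8, 9, 3]) -> 47  [called from mix_signals, line 25]
  collect_span([6, 10, 11, 8, 9, 3], 9) -> 21  [called from mix_signals, line 26]
  mix_signals([6, 10, 11, 8, 9, 3], 9) -> 2  [called from main, line 57]
  pick_anchor([6, 10, 11, 8, 9, 3], 9) -> 4  [called from settle_round, line 39]
  settle_round([6, 10, 11, 8, 9, 3], 9) -> 27  [called from main, line 59]
  probe_limits(2, 27) -> 17  [called from main, line 60]
Origin of each log line:
  1: logged in main at line 56
  2: logged in mix_signals at line 24
  3: logged in scan_readings at line 2
  4: logged in scan_readings at line 6
  5: logged in collect_span at line 10
  6: logged in collect_span at line 15
  7: logged in mix_signals at line 27
  8: logged in main at line 58
  9: logged in settle_round at line 38
  10: logged in pick_anchor at line 32
  11: logged in settle_round at line 40
  12: logged in probe_limits at line 45
A correct fix: line 55: replace `9` with `10`.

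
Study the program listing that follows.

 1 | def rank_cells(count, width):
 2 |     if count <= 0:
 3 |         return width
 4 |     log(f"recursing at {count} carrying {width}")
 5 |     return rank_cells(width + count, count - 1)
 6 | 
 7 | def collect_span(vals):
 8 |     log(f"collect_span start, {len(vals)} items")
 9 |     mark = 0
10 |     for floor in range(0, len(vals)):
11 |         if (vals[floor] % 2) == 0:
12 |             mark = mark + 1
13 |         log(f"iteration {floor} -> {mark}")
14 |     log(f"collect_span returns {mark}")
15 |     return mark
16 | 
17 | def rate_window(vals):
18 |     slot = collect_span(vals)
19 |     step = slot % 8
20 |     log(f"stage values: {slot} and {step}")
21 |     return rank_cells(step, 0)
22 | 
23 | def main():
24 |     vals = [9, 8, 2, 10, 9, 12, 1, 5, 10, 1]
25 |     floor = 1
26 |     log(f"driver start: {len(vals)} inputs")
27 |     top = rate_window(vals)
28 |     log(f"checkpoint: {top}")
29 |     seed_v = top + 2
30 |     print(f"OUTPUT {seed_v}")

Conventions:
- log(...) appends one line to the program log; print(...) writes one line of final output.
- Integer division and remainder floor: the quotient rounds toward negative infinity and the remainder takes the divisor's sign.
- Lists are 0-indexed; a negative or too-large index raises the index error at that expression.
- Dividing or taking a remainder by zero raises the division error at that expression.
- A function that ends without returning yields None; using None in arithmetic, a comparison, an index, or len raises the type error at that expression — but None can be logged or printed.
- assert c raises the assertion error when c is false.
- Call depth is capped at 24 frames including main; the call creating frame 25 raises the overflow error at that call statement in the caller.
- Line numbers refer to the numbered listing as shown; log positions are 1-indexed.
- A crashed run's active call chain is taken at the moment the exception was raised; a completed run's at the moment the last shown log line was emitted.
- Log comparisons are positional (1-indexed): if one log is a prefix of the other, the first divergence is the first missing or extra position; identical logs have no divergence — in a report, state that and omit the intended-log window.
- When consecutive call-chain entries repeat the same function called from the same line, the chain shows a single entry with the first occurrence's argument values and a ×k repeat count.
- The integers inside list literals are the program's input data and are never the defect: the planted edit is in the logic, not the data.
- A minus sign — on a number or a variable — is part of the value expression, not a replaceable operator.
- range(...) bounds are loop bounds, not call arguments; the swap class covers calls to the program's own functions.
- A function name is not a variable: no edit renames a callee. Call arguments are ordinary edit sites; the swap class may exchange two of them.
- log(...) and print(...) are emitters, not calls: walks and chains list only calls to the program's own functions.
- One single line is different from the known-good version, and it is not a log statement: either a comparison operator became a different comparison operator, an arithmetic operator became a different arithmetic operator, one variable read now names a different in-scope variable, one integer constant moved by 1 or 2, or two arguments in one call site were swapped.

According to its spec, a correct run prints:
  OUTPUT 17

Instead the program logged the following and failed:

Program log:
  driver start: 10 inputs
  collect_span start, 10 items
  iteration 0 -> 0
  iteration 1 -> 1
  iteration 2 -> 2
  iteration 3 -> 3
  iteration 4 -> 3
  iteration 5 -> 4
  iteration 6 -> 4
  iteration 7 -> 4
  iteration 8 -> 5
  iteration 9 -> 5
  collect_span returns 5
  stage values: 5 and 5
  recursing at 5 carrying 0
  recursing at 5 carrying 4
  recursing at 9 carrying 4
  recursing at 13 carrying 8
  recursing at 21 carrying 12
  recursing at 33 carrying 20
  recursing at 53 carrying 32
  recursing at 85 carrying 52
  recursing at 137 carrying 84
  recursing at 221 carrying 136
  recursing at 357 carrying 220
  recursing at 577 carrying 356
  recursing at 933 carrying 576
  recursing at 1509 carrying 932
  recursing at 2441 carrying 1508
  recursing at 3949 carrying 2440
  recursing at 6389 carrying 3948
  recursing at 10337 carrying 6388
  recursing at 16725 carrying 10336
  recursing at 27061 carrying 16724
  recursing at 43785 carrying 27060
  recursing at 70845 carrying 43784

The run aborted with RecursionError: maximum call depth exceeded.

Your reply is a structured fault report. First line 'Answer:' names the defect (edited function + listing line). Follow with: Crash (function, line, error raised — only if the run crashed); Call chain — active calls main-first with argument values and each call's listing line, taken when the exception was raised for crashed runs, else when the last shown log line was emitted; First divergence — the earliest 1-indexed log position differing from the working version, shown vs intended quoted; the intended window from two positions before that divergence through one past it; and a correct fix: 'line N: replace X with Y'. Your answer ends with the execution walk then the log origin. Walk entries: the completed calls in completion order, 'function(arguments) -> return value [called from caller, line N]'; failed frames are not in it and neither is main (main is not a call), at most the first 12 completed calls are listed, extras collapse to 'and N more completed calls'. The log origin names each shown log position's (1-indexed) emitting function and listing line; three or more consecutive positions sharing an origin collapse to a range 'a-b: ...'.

Answer: the defect is in rank_cells at line 5.
Key fact: Log line 16 is where behavior first shows: 'recursing at 5 carrying 4' appears instead of 'recursing at 4 carrying 5'.
Crash: rank_cells, line 5, RecursionError.
Call chain: main -> rate_window([9, 8, 2, 10, 9, 12, 1, 5, 10, 1]) (called at line 27) -> rank_cells(5, 0) (called at line 21) -> rank_cells(5, 4) (called at line 5) ×21.
First divergence: at position 16 the run shows 'recursing at 5 carrying 4' where the working version logs 'recursing at 4 carrying 5'.
Intended log window:
  14: stage values: 5 and 5
  15: recursing at 5 carrying 0
  16: recursing at 4 carrying 5
  17: recursing at 3 carrying 9
Execution walk:
  collect_span([9, 8, 2, 10, 9, 12, 1, 5, 10, 1]) -> 5  [called from rate_window, line 18]
Log origin:
  1: emitted by main (line 26)
  2: emitted by collect_span (line 8)
  3-12: emitted by collect_span (line 13)
  13: emitted by collect_span (line 14)
  14: emitted by rate_window (line 20)
  15-36: emitted by rank_cells (line 4)
A correct fix: line 5: replace `rank_cells(width + count, count - 1)` with `rank_cells(count - 1, width + count)`.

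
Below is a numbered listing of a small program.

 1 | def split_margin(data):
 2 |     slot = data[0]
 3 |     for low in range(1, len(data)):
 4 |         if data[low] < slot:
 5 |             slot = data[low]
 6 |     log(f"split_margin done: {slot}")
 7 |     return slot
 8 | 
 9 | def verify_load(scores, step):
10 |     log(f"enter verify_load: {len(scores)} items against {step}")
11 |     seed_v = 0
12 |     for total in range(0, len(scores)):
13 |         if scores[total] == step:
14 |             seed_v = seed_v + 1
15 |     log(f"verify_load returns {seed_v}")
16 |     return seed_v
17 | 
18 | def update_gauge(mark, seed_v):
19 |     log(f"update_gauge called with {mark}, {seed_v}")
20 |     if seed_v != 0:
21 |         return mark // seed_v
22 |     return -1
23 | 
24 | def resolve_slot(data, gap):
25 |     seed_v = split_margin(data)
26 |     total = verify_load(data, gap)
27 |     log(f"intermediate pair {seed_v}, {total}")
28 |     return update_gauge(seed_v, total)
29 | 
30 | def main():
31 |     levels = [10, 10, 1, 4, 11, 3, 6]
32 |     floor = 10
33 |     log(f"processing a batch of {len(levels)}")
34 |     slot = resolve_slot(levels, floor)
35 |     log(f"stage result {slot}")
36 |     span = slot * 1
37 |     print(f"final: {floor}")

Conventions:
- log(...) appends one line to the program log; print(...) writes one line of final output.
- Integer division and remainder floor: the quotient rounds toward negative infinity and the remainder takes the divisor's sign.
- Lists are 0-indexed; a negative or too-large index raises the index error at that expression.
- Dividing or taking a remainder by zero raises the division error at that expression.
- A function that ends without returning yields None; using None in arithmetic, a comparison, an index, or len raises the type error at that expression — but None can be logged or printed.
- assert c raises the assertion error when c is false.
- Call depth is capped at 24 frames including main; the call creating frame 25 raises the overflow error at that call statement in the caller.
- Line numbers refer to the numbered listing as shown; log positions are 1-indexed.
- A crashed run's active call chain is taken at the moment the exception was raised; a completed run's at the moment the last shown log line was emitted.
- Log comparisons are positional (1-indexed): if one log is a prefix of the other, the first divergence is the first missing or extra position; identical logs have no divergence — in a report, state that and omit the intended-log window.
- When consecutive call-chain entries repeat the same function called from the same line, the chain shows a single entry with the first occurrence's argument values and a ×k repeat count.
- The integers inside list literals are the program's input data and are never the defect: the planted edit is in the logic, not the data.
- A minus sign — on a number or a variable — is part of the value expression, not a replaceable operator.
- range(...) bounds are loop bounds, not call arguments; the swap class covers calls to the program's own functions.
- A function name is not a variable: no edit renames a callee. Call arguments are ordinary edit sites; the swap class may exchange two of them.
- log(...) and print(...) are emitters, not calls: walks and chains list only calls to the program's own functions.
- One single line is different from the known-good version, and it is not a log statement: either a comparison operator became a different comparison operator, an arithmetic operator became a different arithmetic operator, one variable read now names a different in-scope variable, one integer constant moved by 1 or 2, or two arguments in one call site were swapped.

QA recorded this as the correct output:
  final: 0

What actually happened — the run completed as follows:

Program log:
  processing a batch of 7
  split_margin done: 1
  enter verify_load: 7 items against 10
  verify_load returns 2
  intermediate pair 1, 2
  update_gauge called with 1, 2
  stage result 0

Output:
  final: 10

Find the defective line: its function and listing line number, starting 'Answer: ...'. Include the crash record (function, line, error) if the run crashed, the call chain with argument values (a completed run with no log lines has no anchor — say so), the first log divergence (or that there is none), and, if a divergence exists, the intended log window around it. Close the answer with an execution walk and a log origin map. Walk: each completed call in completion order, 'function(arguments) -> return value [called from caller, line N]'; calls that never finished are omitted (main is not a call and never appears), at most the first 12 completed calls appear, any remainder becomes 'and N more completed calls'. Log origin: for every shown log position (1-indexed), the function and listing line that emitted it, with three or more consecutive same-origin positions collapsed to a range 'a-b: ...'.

Answer: the defect is in main at line 37.
Key observation: Every logged value matches the working version; the printed result is what differs.
Call chain: main.
First divergence: there is none — every log position agrees.
Execution walk:
  split_margin([10, 10, 1, 4, 11, 3, 6]) -> 1  [called from resolve_slot, line 25]
  verify_load([10, 10, 1, 4, 11, 3, 6], 10) -> 2  [called from resolve_slot, line 26]
  update_gauge(1, 2) -> 0  [called from resolve_slot, line 28]
  resolve_slot([10, 10, 1, 4, 11, 3, 6], 10) -> 0  [called from main, line 34]
Log origins:
  1: from main, line 33
  2: from split_margin, line 6
  3: from verify_load, line 10
  4: from verify_load, line 15
  5: from resolve_slot, line 27
  6: from update_gauge, line 19
  7: from main, line 35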